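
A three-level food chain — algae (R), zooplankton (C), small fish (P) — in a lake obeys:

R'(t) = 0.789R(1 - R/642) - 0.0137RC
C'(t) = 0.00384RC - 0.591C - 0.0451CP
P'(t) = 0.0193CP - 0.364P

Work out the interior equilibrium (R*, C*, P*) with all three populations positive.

From dP/dt = 0: 0.0193C* = 0.364, so C* = 18.9.
From dR/dt = 0: 0.789(1 - R*/642) = 0.0137·18.9, giving R* = 642·(1 - 0.327) = 432.
From dC/dt = 0: 0.00384·432 - 0.591 = 0.0451P*, so P* = 1.07/0.0451 = 23.7.

R* ≈ 432, C* ≈ 18.9, P* ≈ 23.7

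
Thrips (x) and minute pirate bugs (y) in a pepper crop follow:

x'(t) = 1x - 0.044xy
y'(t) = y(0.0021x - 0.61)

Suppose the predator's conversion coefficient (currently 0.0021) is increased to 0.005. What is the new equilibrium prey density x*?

x* ≈ 122

At the interior fixed point, setting dy/dt = 0 with y > 0 fixes x* = (predator death rate)/(xy coefficient) — independent of the other coefficients.
With the change, x* = 0.61/0.005 = 122; it falls from 290.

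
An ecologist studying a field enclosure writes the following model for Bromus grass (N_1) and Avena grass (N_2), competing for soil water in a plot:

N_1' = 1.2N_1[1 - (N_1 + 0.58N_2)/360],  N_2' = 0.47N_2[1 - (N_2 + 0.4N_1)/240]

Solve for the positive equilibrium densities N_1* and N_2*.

Setting both brackets to zero gives the nullclines N_1 + 0.58N_2 = 360 and 0.4N_1 + N_2 = 240.
Substituting N_2 = 240 - 0.4N_1 into the first: N_1(1 - 0.58·0.4) = 360 - 0.58·240.
So N_1* = 221/0.768 = 288, and then N_2* = 240 - 0.4·288 = 125.

N_1* ≈ 288, N_2* ≈ 125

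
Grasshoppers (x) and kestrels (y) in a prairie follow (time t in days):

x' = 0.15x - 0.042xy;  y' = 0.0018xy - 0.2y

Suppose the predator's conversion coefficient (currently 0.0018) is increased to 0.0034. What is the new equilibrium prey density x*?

At the interior fixed point, setting dy/dt = 0 with y > 0 fixes x* = (predator death rate)/(xy coefficient) — independent of the other coefficients.
With the change, x* = 0.2/0.0034 = 58.8; it falls from 111.

x* ≈ 58.8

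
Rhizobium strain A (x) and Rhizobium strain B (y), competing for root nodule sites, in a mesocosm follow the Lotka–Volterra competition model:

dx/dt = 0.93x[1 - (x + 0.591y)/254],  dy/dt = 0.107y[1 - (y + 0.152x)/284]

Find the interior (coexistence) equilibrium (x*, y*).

x* ≈ 94.7, y* ≈ 270

Setting both brackets to zero gives the nullclines x + 0.591y = 254 and 0.152x + y = 284.
Substituting y = 284 - 0.152x into the first: x(1 - 0.591·0.152) = 254 - 0.591·284.
So x* = 86.2/0.91 = 94.7, and then y* = 284 - 0.152·94.7 = 270.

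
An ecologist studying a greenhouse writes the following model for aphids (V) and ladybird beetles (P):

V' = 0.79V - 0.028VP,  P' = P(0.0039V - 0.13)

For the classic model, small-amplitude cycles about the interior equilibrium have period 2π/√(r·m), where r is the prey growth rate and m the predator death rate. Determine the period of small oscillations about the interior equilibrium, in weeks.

Here r = 0.79 and m = 0.13, so r·m = 0.103.
ω = √0.103 = 0.32 per week, hence T = 2π/ω ≈ 19.6 weeks.

T ≈ 19.6 weeks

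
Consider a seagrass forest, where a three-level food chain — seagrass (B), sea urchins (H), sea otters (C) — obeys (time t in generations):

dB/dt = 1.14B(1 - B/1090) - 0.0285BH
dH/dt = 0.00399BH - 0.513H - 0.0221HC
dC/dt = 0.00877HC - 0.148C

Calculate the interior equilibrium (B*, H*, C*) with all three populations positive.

From dC/dt = 0: 0.00877H* = 0.148, so H* = 16.9.
From dB/dt = 0: 1.14(1 - B*/1090) = 0.0285·16.9, giving B* = 1090·(1 - 0.422) = 630.
From dH/dt = 0: 0.00399·630 - 0.513 = 0.0221C*, so C* = 2/0.0221 = 90.6.

B* ≈ 630, H* ≈ 16.9, C* ≈ 90.6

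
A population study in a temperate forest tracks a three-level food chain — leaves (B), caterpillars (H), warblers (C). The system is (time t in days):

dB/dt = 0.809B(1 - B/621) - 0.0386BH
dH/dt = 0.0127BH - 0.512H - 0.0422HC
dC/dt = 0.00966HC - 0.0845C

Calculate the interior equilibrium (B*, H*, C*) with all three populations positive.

B* ≈ 362, H* ≈ 8.75, C* ≈ 96.8

From dC/dt = 0: 0.00966H* = 0.0845, so H* = 8.75.
From dB/dt = 0: 0.809(1 - B*/621) = 0.0386·8.75, giving B* = 621·(1 - 0.417) = 362.
From dH/dt = 0: 0.0127·362 - 0.512 = 0.0422C*, so C* = 4.08/0.0422 = 96.8.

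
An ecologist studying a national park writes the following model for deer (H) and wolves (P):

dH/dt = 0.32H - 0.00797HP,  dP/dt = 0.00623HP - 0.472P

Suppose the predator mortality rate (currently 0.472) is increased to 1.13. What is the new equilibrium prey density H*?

H* ≈ 181

At the interior fixed point, setting dP/dt = 0 with P > 0 fixes H* = (predator death rate)/(HP coefficient) — independent of the other coefficients.
With the change, H* = 1.13/0.00623 = 181; it rises from 75.8.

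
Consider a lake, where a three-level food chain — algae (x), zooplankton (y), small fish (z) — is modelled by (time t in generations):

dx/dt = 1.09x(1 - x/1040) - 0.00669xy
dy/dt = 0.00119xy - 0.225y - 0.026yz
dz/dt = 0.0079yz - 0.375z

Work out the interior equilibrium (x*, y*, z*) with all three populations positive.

From dz/dt = 0: 0.0079y* = 0.375, so y* = 47.5.
From dx/dt = 0: 1.09(1 - x*/1040) = 0.00669·47.5, giving x* = 1040·(1 - 0.291) = 737.
From dy/dt = 0: 0.00119·737 - 0.225 = 0.026z*, so z* = 0.652/0.026 = 25.1.

x* ≈ 737, y* ≈ 47.5, z* ≈ 25.1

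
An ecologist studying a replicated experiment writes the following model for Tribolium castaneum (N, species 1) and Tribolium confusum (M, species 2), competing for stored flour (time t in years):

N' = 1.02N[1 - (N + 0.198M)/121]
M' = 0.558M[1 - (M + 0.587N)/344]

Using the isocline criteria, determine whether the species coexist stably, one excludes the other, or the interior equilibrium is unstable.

stable coexistence

Compare the nullcline intercepts: K1/α12 = 121/0.198 = 611 > K2 = 344; K2/α21 = 344/0.587 = 586 > K1 = 121.
Since both inequalities hold, each species can invade when rare, so the interior equilibrium is stable.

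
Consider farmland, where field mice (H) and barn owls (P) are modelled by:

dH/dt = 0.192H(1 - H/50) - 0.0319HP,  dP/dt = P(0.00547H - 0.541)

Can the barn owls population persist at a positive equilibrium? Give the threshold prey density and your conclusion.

The predator equation gives dP/dt > 0 only when H > 0.541/0.00547 = 98.9.
Without the predator, H → K = 50. Since 50 < 98.9, the predator cannot invade.

Threshold H = 98.9; K < 98.9, so no, the predator goes extinct.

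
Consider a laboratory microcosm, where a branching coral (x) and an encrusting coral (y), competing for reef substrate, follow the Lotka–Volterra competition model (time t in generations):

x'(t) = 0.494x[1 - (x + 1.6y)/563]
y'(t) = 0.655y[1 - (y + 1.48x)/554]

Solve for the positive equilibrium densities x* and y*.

Setting both brackets to zero gives the nullclines x + 1.6y = 563 and 1.48x + y = 554.
Substituting y = 554 - 1.48x into the first: x(1 - 1.6·1.48) = 563 - 1.6·554.
So x* = -323/-1.37 = 236, and then y* = 554 - 1.48·236 = 204.

x* ≈ 236, y* ≈ 204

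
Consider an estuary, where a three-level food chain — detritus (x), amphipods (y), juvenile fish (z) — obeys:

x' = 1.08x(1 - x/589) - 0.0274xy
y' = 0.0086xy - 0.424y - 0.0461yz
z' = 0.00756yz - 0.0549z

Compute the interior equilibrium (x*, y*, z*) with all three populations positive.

From dz/dt = 0: 0.00756y* = 0.0549, so y* = 7.26.
From dx/dt = 0: 1.08(1 - x*/589) = 0.0274·7.26, giving x* = 589·(1 - 0.184) = 480.
From dy/dt = 0: 0.0086·480 - 0.424 = 0.0461z*, so z* = 3.71/0.0461 = 80.4.

x* ≈ 480, y* ≈ 7.26, z* ≈ 80.4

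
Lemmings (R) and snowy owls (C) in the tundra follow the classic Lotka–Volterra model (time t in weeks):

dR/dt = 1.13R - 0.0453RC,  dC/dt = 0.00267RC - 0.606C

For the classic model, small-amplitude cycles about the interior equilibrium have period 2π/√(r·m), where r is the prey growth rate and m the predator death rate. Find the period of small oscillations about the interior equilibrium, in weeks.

T ≈ 7.59 weeks

Here r = 1.13 and m = 0.606, so r·m = 0.685.
ω = √0.685 = 0.828 per week, hence T = 2π/ω ≈ 7.59 weeks.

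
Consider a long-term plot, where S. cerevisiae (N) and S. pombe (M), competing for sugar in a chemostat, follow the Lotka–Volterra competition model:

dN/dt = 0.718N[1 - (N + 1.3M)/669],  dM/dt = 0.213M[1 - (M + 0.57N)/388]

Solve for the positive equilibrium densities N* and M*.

N* ≈ 636, M* ≈ 25.8

Setting both brackets to zero gives the nullclines N + 1.3M = 669 and 0.57N + M = 388.
Substituting M = 388 - 0.57N into the first: N(1 - 1.3·0.57) = 669 - 1.3·388.
So N* = 165/0.259 = 636, and then M* = 388 - 0.57·636 = 25.8.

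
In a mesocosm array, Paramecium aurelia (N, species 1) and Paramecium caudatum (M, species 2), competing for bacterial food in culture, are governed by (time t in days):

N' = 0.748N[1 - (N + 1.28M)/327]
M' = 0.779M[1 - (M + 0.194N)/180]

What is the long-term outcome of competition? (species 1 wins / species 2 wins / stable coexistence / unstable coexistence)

stable coexistence

Compare the nullcline intercepts: K1/α12 = 327/1.28 = 255 > K2 = 180; K2/α21 = 180/0.194 = 928 > K1 = 327.
Since both inequalities hold, each species can invade when rare, so the interior equilibrium is stable.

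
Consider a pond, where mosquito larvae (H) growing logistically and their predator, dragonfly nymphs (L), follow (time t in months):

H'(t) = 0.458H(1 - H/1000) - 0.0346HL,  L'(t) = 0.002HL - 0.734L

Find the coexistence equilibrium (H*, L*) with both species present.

H* ≈ 367, L* ≈ 8.38

From dL/dt = 0 with L > 0: 0.002H* = 0.734, so H* = 367.
Substitute into dH/dt = 0: 0.458(1 - 367/1000) = 0.0346L*.
The bracket is 0.633, giving L* = 0.29/0.0346 = 8.38.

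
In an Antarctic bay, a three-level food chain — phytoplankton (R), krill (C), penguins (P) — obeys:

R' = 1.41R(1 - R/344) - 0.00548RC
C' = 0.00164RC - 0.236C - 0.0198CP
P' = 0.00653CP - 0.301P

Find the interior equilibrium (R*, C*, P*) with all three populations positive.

From dP/dt = 0: 0.00653C* = 0.301, so C* = 46.1.
From dR/dt = 0: 1.41(1 - R*/344) = 0.00548·46.1, giving R* = 344·(1 - 0.179) = 282.
From dC/dt = 0: 0.00164·282 - 0.236 = 0.0198P*, so P* = 0.227/0.0198 = 11.5.

R* ≈ 282, C* ≈ 46.1, P* ≈ 11.5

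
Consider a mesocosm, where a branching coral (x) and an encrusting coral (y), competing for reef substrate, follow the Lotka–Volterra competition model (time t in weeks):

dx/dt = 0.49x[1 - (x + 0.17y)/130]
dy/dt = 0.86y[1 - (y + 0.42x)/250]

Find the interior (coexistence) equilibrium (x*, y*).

Setting both brackets to zero gives the nullclines x + 0.17y = 130 and 0.42x + y = 250.
Substituting y = 250 - 0.42x into the first: x(1 - 0.17·0.42) = 130 - 0.17·250.
So x* = 87.5/0.929 = 94.2, and then y* = 250 - 0.42·94.2 = 210.

x* ≈ 94.2, y* ≈ 210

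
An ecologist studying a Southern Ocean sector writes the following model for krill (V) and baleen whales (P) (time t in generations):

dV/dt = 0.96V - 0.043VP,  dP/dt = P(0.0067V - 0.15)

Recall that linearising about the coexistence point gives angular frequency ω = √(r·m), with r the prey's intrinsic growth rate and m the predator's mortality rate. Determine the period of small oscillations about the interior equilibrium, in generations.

T ≈ 16.6 generations

Here r = 0.96 and m = 0.15, so r·m = 0.144.
ω = √0.144 = 0.379 per generation, hence T = 2π/ω ≈ 16.6 generations.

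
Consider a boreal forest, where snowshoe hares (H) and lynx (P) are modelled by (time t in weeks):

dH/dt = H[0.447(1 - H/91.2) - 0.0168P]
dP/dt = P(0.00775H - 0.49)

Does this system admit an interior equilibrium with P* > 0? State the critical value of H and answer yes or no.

The predator equation gives dP/dt > 0 only when H > 0.49/0.00775 = 63.2.
Without the predator, H → K = 91.2. Since 91.2 > 63.2, the predator can invade and persist.

Threshold H = 63.2; K > 63.2, so yes, the predator persists.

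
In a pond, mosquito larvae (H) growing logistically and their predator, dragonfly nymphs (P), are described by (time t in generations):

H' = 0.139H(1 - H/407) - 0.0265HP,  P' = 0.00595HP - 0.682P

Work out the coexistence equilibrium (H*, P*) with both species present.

H* ≈ 115, P* ≈ 3.77

From dP/dt = 0 with P > 0: 0.00595H* = 0.682, so H* = 115.
Substitute into dH/dt = 0: 0.139(1 - 115/407) = 0.0265P*.
The bracket is 0.718, giving P* = 0.0999/0.0265 = 3.77.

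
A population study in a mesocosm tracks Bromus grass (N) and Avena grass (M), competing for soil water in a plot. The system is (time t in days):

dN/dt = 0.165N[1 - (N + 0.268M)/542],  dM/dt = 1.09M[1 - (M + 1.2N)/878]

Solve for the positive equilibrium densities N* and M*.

Setting both brackets to zero gives the nullclines N + 0.268M = 542 and 1.2N + M = 878.
Substituting M = 878 - 1.2N into the first: N(1 - 0.268·1.2) = 542 - 0.268·878.
So N* = 307/0.678 = 452, and then M* = 878 - 1.2·452 = 335.

N* ≈ 452, M* ≈ 335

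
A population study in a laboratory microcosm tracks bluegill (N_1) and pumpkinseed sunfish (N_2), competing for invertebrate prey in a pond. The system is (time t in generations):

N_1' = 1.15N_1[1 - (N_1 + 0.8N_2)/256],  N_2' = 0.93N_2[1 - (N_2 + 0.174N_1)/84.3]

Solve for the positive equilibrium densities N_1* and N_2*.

N_1* ≈ 219, N_2* ≈ 46.2

Setting both brackets to zero gives the nullclines N_1 + 0.8N_2 = 256 and 0.174N_1 + N_2 = 84.3.
Substituting N_2 = 84.3 - 0.174N_1 into the first: N_1(1 - 0.8·0.174) = 256 - 0.8·84.3.
So N_1* = 189/0.861 = 219, and then N_2* = 84.3 - 0.174·219 = 46.2.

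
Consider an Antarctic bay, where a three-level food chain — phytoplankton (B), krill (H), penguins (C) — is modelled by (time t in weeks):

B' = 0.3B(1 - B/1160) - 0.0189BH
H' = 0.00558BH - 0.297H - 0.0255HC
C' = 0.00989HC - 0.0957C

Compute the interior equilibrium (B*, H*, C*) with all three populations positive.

From dC/dt = 0: 0.00989H* = 0.0957, so H* = 9.68.
From dB/dt = 0: 0.3(1 - B*/1160) = 0.0189·9.68, giving B* = 1160·(1 - 0.61) = 453.
From dH/dt = 0: 0.00558·453 - 0.297 = 0.0255C*, so C* = 2.23/0.0255 = 87.4.

B* ≈ 453, H* ≈ 9.68, C* ≈ 87.4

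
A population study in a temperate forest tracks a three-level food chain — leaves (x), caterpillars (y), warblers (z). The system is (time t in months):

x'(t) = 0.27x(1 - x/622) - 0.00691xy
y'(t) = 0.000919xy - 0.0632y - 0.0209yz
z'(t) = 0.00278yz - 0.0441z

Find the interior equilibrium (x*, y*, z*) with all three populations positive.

x* ≈ 369, y* ≈ 15.9, z* ≈ 13.2

From dz/dt = 0: 0.00278y* = 0.0441, so y* = 15.9.
From dx/dt = 0: 0.27(1 - x*/622) = 0.00691·15.9, giving x* = 622·(1 - 0.406) = 369.
From dy/dt = 0: 0.000919·369 - 0.0632 = 0.0209z*, so z* = 0.276/0.0209 = 13.2.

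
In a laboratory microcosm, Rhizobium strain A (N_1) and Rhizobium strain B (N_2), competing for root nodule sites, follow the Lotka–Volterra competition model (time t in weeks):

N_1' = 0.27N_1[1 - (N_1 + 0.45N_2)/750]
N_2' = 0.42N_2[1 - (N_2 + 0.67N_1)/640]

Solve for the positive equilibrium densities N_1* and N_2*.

N_1* ≈ 661, N_2* ≈ 197

Setting both brackets to zero gives the nullclines N_1 + 0.45N_2 = 750 and 0.67N_1 + N_2 = 640.
Substituting N_2 = 640 - 0.67N_1 into the first: N_1(1 - 0.45·0.67) = 750 - 0.45·640.
So N_1* = 462/0.698 = 661, and then N_2* = 640 - 0.67·661 = 197.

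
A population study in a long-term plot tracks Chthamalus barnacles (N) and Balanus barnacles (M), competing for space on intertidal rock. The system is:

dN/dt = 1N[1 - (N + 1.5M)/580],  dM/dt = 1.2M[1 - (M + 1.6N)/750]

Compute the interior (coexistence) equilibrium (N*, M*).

Setting both brackets to zero gives the nullclines N + 1.5M = 580 and 1.6N + M = 750.
Substituting M = 750 - 1.6N into the first: N(1 - 1.5·1.6) = 580 - 1.5·750.
So N* = -545/-1.4 = 389, and then M* = 750 - 1.6·389 = 127.

N* ≈ 389, M* ≈ 127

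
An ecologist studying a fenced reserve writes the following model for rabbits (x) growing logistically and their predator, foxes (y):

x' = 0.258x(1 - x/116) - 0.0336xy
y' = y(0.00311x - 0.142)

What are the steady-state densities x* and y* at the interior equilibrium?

x* ≈ 45.7, y* ≈ 4.66

From dy/dt = 0 with y > 0: 0.00311x* = 0.142, so x* = 45.7.
Substitute into dx/dt = 0: 0.258(1 - 45.7/116) = 0.0336y*.
The bracket is 0.606, giving y* = 0.156/0.0336 = 4.66.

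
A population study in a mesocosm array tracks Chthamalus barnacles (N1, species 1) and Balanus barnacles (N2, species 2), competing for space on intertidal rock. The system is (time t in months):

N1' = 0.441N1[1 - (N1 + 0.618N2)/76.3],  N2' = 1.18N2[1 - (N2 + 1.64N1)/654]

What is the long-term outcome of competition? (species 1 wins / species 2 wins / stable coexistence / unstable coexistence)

Compare the nullcline intercepts: K1/α12 = 76.3/0.618 = 123 < K2 = 654; K2/α21 = 654/1.64 = 399 > K1 = 76.3.
Since the inequalities point opposite ways, species 2 can invade but species 1 cannot.

species 2 excludes species 1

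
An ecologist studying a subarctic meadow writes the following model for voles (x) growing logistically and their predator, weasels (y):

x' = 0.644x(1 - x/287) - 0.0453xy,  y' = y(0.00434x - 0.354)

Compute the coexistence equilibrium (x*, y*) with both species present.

From dy/dt = 0 with y > 0: 0.00434x* = 0.354, so x* = 81.6.
Substitute into dx/dt = 0: 0.644(1 - 81.6/287) = 0.0453y*.
The bracket is 0.716, giving y* = 0.461/0.0453 = 10.2.

x* ≈ 81.6, y* ≈ 10.2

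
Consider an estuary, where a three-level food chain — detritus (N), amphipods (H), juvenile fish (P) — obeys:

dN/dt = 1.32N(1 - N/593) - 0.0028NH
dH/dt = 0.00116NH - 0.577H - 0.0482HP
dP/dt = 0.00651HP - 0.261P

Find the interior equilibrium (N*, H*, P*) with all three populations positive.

From dP/dt = 0: 0.00651H* = 0.261, so H* = 40.1.
From dN/dt = 0: 1.32(1 - N*/593) = 0.0028·40.1, giving N* = 593·(1 - 0.085) = 543.
From dH/dt = 0: 0.00116·543 - 0.577 = 0.0482P*, so P* = 0.0524/0.0482 = 1.09.

N* ≈ 543, H* ≈ 40.1, P* ≈ 1.09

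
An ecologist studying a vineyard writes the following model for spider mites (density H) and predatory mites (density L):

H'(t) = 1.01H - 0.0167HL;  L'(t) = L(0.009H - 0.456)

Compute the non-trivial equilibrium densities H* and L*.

H* ≈ 50.7, L* ≈ 60.5

Set dL/dt = 0 with L > 0: 0.009H - 0.456 = 0, so H* = 0.456/0.009 = 50.7.
Set dH/dt = 0 with H > 0: 1.01 - 0.0167L = 0, so L* = 1.01/0.0167 = 60.5.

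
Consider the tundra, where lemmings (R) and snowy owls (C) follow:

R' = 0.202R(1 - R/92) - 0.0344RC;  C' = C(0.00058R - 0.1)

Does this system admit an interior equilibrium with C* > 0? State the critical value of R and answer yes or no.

The predator equation gives dC/dt > 0 only when R > 0.1/0.00058 = 172.
Without the predator, R → K = 92. Since 92 < 172, the predator cannot invade.

Threshold R = 172; K < 172, so no, the predator goes extinct.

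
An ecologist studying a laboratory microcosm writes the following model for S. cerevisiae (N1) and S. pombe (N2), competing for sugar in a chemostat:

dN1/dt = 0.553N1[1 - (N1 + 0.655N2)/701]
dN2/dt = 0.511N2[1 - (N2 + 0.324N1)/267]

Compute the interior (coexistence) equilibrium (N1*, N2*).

Setting both brackets to zero gives the nullclines N1 + 0.655N2 = 701 and 0.324N1 + N2 = 267.
Substituting N2 = 267 - 0.324N1 into the first: N1(1 - 0.655·0.324) = 701 - 0.655·267.
So N1* = 526/0.788 = 668, and then N2* = 267 - 0.324·668 = 50.6.

N1* ≈ 668, N2* ≈ 50.6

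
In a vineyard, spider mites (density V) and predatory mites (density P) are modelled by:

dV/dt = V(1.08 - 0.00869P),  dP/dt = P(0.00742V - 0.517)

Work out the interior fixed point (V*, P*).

V* ≈ 69.7, P* ≈ 124

Set dP/dt = 0 with P > 0: 0.00742V - 0.517 = 0, so V* = 0.517/0.00742 = 69.7.
Set dV/dt = 0 with V > 0: 1.08 - 0.00869P = 0, so P* = 1.08/0.00869 = 124.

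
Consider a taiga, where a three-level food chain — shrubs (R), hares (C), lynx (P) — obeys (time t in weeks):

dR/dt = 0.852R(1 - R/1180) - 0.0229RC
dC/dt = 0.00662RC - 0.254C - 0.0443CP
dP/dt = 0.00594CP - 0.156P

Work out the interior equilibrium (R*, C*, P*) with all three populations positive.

From dP/dt = 0: 0.00594C* = 0.156, so C* = 26.3.
From dR/dt = 0: 0.852(1 - R*/1180) = 0.0229·26.3, giving R* = 1180·(1 - 0.706) = 347.
From dC/dt = 0: 0.00662·347 - 0.254 = 0.0443P*, so P* = 2.04/0.0443 = 46.1.

R* ≈ 347, C* ≈ 26.3, P* ≈ 46.1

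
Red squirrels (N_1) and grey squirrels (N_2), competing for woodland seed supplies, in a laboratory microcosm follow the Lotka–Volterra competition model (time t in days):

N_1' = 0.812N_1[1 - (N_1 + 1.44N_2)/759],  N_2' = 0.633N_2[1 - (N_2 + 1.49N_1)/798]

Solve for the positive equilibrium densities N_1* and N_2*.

Setting both brackets to zero gives the nullclines N_1 + 1.44N_2 = 759 and 1.49N_1 + N_2 = 798.
Substituting N_2 = 798 - 1.49N_1 into the first: N_1(1 - 1.44·1.49) = 759 - 1.44·798.
So N_1* = -390/-1.15 = 341, and then N_2* = 798 - 1.49·341 = 291.

N_1* ≈ 341, N_2* ≈ 291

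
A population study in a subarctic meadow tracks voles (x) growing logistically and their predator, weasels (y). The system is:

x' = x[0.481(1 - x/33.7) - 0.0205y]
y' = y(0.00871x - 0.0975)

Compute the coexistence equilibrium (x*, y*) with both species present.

From dy/dt = 0 with y > 0: 0.00871x* = 0.0975, so x* = 11.2.
Substitute into dx/dt = 0: 0.481(1 - 11.2/33.7) = 0.0205y*.
The bracket is 0.668, giving y* = 0.321/0.0205 = 15.7.

x* ≈ 11.2, y* ≈ 15.7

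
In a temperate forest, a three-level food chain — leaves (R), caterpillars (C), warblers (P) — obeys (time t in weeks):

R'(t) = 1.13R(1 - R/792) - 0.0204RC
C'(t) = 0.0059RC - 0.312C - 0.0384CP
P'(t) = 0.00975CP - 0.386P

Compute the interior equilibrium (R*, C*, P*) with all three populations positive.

R* ≈ 226, C* ≈ 39.6, P* ≈ 26.6

From dP/dt = 0: 0.00975C* = 0.386, so C* = 39.6.
From dR/dt = 0: 1.13(1 - R*/792) = 0.0204·39.6, giving R* = 792·(1 - 0.715) = 226.
From dC/dt = 0: 0.0059·226 - 0.312 = 0.0384P*, so P* = 1.02/0.0384 = 26.6.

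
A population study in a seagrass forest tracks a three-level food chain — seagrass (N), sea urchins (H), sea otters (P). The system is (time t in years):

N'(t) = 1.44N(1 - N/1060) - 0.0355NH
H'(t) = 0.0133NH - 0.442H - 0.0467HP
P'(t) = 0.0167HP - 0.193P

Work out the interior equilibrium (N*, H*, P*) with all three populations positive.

From dP/dt = 0: 0.0167H* = 0.193, so H* = 11.6.
From dN/dt = 0: 1.44(1 - N*/1060) = 0.0355·11.6, giving N* = 1060·(1 - 0.285) = 758.
From dH/dt = 0: 0.0133·758 - 0.442 = 0.0467P*, so P* = 9.64/0.0467 = 206.

N* ≈ 758, H* ≈ 11.6, P* ≈ 206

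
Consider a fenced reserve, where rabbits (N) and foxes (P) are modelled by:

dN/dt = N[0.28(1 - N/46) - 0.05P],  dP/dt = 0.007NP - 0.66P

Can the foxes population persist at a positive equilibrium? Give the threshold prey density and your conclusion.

Threshold N = 94.3; K < 94.3, so no, the predator goes extinct.

The predator equation gives dP/dt > 0 only when N > 0.66/0.007 = 94.3.
Without the predator, N → K = 46. Since 46 < 94.3, the predator cannot invade.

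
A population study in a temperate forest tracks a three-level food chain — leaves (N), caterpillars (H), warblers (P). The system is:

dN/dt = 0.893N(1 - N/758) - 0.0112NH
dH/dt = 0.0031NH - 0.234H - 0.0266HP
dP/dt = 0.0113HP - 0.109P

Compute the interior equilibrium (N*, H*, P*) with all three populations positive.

From dP/dt = 0: 0.0113H* = 0.109, so H* = 9.65.
From dN/dt = 0: 0.893(1 - N*/758) = 0.0112·9.65, giving N* = 758·(1 - 0.121) = 666.
From dH/dt = 0: 0.0031·666 - 0.234 = 0.0266P*, so P* = 1.83/0.0266 = 68.9.

N* ≈ 666, H* ≈ 9.65, P* ≈ 68.9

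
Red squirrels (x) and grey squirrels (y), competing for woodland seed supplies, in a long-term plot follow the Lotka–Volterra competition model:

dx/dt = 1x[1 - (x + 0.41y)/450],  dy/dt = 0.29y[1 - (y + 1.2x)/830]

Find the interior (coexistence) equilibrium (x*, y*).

Setting both brackets to zero gives the nullclines x + 0.41y = 450 and 1.2x + y = 830.
Substituting y = 830 - 1.2x into the first: x(1 - 0.41·1.2) = 450 - 0.41·830.
So x* = 110/0.508 = 216, and then y* = 830 - 1.2·216 = 571.

x* ≈ 216, y* ≈ 571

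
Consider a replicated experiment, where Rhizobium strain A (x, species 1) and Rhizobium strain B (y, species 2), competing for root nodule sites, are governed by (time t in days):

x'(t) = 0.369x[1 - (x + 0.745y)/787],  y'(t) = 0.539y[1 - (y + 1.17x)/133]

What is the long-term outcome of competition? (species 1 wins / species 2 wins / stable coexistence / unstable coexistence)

species 1 excludes species 2

Compare the nullcline intercepts: K1/α12 = 787/0.745 = 1060 > K2 = 133; K2/α21 = 133/1.17 = 114 < K1 = 787.
Since the inequalities point opposite ways, species 1 can invade but species 2 cannot.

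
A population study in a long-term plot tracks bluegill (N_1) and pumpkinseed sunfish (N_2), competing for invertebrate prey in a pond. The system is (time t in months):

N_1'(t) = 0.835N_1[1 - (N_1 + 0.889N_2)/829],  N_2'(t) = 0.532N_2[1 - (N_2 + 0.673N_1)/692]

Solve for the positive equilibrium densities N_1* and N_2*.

N_1* ≈ 532, N_2* ≈ 334

Setting both brackets to zero gives the nullclines N_1 + 0.889N_2 = 829 and 0.673N_1 + N_2 = 692.
Substituting N_2 = 692 - 0.673N_1 into the first: N_1(1 - 0.889·0.673) = 829 - 0.889·692.
So N_1* = 214/0.402 = 532, and then N_2* = 692 - 0.673·532 = 334.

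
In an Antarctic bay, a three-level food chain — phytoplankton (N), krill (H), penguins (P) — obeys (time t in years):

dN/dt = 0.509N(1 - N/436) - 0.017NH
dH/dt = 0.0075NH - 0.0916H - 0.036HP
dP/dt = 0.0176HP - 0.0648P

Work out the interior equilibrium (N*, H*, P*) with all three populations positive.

N* ≈ 382, H* ≈ 3.68, P* ≈ 77.1

From dP/dt = 0: 0.0176H* = 0.0648, so H* = 3.68.
From dN/dt = 0: 0.509(1 - N*/436) = 0.017·3.68, giving N* = 436·(1 - 0.123) = 382.
From dH/dt = 0: 0.0075·382 - 0.0916 = 0.036P*, so P* = 2.78/0.036 = 77.1.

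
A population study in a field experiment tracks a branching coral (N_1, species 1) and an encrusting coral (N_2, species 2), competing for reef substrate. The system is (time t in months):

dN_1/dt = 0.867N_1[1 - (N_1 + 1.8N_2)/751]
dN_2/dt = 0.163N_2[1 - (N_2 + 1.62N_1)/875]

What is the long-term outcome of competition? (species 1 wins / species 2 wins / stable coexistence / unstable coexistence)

unstable coexistence (outcome depends on initial conditions)

Compare the nullcline intercepts: K1/α12 = 751/1.8 = 417 < K2 = 875; K2/α21 = 875/1.62 = 540 < K1 = 751.
Since both are reversed, neither can invade when rare; the interior point is a saddle.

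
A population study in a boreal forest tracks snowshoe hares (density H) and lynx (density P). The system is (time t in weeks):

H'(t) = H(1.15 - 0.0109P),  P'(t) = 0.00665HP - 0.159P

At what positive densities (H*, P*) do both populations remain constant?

Set dP/dt = 0 with P > 0: 0.00665H - 0.159 = 0, so H* = 0.159/0.00665 = 23.9.
Set dH/dt = 0 with H > 0: 1.15 - 0.0109P = 0, so P* = 1.15/0.0109 = 106.

H* ≈ 23.9, P* ≈ 106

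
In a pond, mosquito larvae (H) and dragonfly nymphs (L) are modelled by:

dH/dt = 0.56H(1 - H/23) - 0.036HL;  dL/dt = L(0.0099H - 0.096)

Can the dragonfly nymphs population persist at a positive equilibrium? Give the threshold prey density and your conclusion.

Threshold H = 9.7; K > 9.7, so yes, the predator persists.

The predator equation gives dL/dt > 0 only when H > 0.096/0.0099 = 9.7.
Without the predator, H → K = 23. Since 23 > 9.7, the predator can invade and persist.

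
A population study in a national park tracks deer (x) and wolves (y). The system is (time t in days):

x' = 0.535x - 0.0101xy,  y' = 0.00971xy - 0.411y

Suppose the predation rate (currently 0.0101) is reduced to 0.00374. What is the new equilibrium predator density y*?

At the interior fixed point, setting dx/dt = 0 with x > 0 fixes y* = (prey growth rate)/(xy coefficient) — independent of the other coefficients.
With the change, y* = 0.535/0.00374 = 143; it rises from 53.

y* ≈ 143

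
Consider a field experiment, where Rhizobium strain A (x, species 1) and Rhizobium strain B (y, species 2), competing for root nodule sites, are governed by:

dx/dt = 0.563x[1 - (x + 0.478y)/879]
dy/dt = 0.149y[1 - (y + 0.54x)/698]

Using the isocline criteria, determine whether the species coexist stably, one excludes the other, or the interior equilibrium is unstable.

stable coexistence

Compare the nullcline intercepts: K1/α12 = 879/0.478 = 1840 > K2 = 698; K2/α21 = 698/0.54 = 1290 > K1 = 879.
Since both inequalities hold, each species can invade when rare, so the interior equilibrium is stable.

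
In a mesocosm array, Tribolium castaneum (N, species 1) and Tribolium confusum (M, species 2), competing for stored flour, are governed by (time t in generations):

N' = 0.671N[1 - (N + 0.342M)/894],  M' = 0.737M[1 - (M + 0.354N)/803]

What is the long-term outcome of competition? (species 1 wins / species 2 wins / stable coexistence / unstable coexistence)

Compare the nullcline intercepts: K1/α12 = 894/0.342 = 2610 > K2 = 803; K2/α21 = 803/0.354 = 2270 > K1 = 894.
Since both inequalities hold, each species can invade when rare, so the interior equilibrium is stable.

stable coexistence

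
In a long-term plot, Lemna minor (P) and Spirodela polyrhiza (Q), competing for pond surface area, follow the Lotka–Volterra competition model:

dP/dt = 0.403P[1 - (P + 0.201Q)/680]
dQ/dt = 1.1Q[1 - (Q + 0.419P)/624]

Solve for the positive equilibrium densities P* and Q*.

Setting both brackets to zero gives the nullclines P + 0.201Q = 680 and 0.419P + Q = 624.
Substituting Q = 624 - 0.419P into the first: P(1 - 0.201·0.419) = 680 - 0.201·624.
So P* = 555/0.916 = 606, and then Q* = 624 - 0.419·606 = 370.

P* ≈ 606, Q* ≈ 370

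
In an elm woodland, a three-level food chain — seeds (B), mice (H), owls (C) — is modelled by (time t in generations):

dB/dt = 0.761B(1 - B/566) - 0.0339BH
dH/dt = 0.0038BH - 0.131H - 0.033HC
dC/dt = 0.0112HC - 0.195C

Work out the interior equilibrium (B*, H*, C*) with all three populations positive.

B* ≈ 127, H* ≈ 17.4, C* ≈ 10.7

From dC/dt = 0: 0.0112H* = 0.195, so H* = 17.4.
From dB/dt = 0: 0.761(1 - B*/566) = 0.0339·17.4, giving B* = 566·(1 - 0.776) = 127.
From dH/dt = 0: 0.0038·127 - 0.131 = 0.033C*, so C* = 0.352/0.033 = 10.7.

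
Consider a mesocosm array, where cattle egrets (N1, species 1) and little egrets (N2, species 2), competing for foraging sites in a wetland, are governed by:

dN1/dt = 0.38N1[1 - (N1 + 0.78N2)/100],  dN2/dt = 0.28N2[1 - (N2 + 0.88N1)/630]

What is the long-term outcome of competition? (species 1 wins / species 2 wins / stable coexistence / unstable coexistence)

Compare the nullcline intercepts: K1/α12 = 100/0.78 = 128 < K2 = 630; K2/α21 = 630/0.88 = 716 > K1 = 100.
Since the inequalities point opposite ways, species 2 can invade but species 1 cannot.

species 2 excludes species 1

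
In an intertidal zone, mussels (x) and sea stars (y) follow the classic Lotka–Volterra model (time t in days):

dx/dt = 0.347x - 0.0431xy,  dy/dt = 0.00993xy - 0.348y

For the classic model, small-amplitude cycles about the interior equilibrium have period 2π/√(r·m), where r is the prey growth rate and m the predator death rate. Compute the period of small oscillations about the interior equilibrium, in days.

T ≈ 18.1 days

Here r = 0.347 and m = 0.348, so r·m = 0.121.
ω = √0.121 = 0.347 per day, hence T = 2π/ω ≈ 18.1 days.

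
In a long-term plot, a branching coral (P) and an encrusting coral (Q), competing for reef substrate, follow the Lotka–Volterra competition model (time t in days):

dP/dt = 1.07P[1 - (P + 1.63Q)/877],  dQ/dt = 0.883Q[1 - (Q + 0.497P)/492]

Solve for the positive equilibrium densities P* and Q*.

P* ≈ 395, Q* ≈ 296

Setting both brackets to zero gives the nullclines P + 1.63Q = 877 and 0.497P + Q = 492.
Substituting Q = 492 - 0.497P into the first: P(1 - 1.63·0.497) = 877 - 1.63·492.
So P* = 75/0.19 = 395, and then Q* = 492 - 0.497·395 = 296.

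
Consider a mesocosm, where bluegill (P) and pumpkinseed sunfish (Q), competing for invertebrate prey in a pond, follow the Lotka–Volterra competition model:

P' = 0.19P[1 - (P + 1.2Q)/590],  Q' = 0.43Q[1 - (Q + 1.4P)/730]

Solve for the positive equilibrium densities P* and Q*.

Setting both brackets to zero gives the nullclines P + 1.2Q = 590 and 1.4P + Q = 730.
Substituting Q = 730 - 1.4P into the first: P(1 - 1.2·1.4) = 590 - 1.2·730.
So P* = -286/-0.68 = 421, and then Q* = 730 - 1.4·421 = 141.

P* ≈ 421, Q* ≈ 141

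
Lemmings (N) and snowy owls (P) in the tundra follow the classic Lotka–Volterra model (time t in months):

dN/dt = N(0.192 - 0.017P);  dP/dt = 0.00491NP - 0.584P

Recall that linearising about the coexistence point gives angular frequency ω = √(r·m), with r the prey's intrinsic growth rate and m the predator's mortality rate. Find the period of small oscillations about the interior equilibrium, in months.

T ≈ 18.8 months

Here r = 0.192 and m = 0.584, so r·m = 0.112.
ω = √0.112 = 0.335 per month, hence T = 2π/ω ≈ 18.8 months.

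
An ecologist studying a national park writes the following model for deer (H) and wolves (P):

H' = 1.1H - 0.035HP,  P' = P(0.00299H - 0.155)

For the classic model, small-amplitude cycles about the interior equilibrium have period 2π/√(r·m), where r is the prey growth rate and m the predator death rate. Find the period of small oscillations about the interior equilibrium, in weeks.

T ≈ 15.2 weeks

Here r = 1.1 and m = 0.155, so r·m = 0.171.
ω = √0.171 = 0.413 per week, hence T = 2π/ω ≈ 15.2 weeks.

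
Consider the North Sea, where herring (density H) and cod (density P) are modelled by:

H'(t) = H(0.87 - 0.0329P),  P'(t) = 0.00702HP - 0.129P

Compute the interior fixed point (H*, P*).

H* ≈ 18.4, P* ≈ 26.4

Set dP/dt = 0 with P > 0: 0.00702H - 0.129 = 0, so H* = 0.129/0.00702 = 18.4.
Set dH/dt = 0 with H > 0: 0.87 - 0.0329P = 0, so P* = 0.87/0.0329 = 26.4.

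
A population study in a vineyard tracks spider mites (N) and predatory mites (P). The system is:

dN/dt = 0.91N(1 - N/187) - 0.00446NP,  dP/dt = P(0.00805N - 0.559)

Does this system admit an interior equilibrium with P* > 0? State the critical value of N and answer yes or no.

The predator equation gives dP/dt > 0 only when N > 0.559/0.00805 = 69.4.
Without the predator, N → K = 187. Since 187 > 69.4, the predator can invade and persist.

Threshold N = 69.4; K > 69.4, so yes, the predator persists.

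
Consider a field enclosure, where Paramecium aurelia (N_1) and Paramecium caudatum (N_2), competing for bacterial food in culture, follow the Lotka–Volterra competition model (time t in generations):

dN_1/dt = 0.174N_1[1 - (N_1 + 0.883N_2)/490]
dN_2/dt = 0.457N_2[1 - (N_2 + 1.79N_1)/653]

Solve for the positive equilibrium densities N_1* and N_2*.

N_1* ≈ 149, N_2* ≈ 386

Setting both brackets to zero gives the nullclines N_1 + 0.883N_2 = 490 and 1.79N_1 + N_2 = 653.
Substituting N_2 = 653 - 1.79N_1 into the first: N_1(1 - 0.883·1.79) = 490 - 0.883·653.
So N_1* = -86.6/-0.581 = 149, and then N_2* = 653 - 1.79·149 = 386.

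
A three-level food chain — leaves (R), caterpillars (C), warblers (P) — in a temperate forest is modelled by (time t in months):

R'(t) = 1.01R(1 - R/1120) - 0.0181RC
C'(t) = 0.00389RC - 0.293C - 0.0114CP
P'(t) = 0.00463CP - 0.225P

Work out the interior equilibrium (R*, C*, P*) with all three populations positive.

From dP/dt = 0: 0.00463C* = 0.225, so C* = 48.6.
From dR/dt = 0: 1.01(1 - R*/1120) = 0.0181·48.6, giving R* = 1120·(1 - 0.871) = 145.
From dC/dt = 0: 0.00389·145 - 0.293 = 0.0114P*, so P* = 0.27/0.0114 = 23.6.

R* ≈ 145, C* ≈ 48.6, P* ≈ 23.6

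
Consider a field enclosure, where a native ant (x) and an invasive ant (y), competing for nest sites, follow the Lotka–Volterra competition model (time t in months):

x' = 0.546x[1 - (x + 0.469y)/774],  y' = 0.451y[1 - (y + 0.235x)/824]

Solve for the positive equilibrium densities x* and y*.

x* ≈ 436, y* ≈ 722

Setting both brackets to zero gives the nullclines x + 0.469y = 774 and 0.235x + y = 824.
Substituting y = 824 - 0.235x into the first: x(1 - 0.469·0.235) = 774 - 0.469·824.
So x* = 388/0.89 = 436, and then y* = 824 - 0.235·436 = 722.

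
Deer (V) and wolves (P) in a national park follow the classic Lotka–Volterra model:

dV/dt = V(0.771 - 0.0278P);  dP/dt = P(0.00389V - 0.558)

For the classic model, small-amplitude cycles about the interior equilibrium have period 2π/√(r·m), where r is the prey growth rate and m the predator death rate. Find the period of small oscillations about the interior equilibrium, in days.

Here r = 0.771 and m = 0.558, so r·m = 0.43.
ω = √0.43 = 0.656 per day, hence T = 2π/ω ≈ 9.58 days.

T ≈ 9.58 days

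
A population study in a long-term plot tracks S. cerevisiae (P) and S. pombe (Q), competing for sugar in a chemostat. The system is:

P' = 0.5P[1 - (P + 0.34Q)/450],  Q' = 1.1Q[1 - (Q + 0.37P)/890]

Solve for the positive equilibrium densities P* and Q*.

P* ≈ 169, Q* ≈ 828

Setting both brackets to zero gives the nullclines P + 0.34Q = 450 and 0.37P + Q = 890.
Substituting Q = 890 - 0.37P into the first: P(1 - 0.34·0.37) = 450 - 0.34·890.
So P* = 147/0.874 = 169, and then Q* = 890 - 0.37·169 = 828.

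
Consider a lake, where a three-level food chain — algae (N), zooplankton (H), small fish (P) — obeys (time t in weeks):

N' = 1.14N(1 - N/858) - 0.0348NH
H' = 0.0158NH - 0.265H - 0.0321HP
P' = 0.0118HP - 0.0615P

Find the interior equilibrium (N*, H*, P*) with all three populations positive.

N* ≈ 721, H* ≈ 5.21, P* ≈ 347

From dP/dt = 0: 0.0118H* = 0.0615, so H* = 5.21.
From dN/dt = 0: 1.14(1 - N*/858) = 0.0348·5.21, giving N* = 858·(1 - 0.159) = 721.
From dH/dt = 0: 0.0158·721 - 0.265 = 0.0321P*, so P* = 11.1/0.0321 = 347.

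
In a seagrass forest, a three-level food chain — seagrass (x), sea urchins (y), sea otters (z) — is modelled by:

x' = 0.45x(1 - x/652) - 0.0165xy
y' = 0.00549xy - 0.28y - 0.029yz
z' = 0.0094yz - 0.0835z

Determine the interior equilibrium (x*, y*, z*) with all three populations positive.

x* ≈ 440, y* ≈ 8.88, z* ≈ 73.6

From dz/dt = 0: 0.0094y* = 0.0835, so y* = 8.88.
From dx/dt = 0: 0.45(1 - x*/652) = 0.0165·8.88, giving x* = 652·(1 - 0.326) = 440.
From dy/dt = 0: 0.00549·440 - 0.28 = 0.029z*, so z* = 2.13/0.029 = 73.6.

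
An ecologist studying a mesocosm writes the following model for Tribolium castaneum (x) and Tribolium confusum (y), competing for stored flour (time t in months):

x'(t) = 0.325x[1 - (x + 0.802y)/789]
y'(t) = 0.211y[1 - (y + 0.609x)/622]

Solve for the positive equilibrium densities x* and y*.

x* ≈ 567, y* ≈ 277

Setting both brackets to zero gives the nullclines x + 0.802y = 789 and 0.609x + y = 622.
Substituting y = 622 - 0.609x into the first: x(1 - 0.802·0.609) = 789 - 0.802·622.
So x* = 290/0.512 = 567, and then y* = 622 - 0.609·567 = 277.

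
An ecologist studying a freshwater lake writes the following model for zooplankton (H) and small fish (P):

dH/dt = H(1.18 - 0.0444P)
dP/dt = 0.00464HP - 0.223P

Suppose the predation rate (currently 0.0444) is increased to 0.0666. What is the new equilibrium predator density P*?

At the interior fixed point, setting dH/dt = 0 with H > 0 fixes P* = (prey growth rate)/(HP coefficient) — independent of the other coefficients.
With the change, P* = 1.18/0.0666 = 17.7; it falls from 26.6.

P* ≈ 17.7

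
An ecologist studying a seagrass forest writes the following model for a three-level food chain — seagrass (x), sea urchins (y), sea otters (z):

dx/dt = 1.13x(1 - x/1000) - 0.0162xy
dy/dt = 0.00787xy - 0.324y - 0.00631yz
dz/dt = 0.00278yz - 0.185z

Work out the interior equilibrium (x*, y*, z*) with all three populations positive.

x* ≈ 46, y* ≈ 66.5, z* ≈ 5.98

From dz/dt = 0: 0.00278y* = 0.185, so y* = 66.5.
From dx/dt = 0: 1.13(1 - x*/1000) = 0.0162·66.5, giving x* = 1000·(1 - 0.954) = 46.
From dy/dt = 0: 0.00787·46 - 0.324 = 0.00631z*, so z* = 0.0378/0.00631 = 5.98.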